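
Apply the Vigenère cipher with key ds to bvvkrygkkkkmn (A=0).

enycuqjcncneq

Repeat the key across the message: dsdsdsdsdsdsd
b(1)+d(3): 4 → e
v(21)+s(18): 39≡13 → n
v(21)+d(3): 24 → y
k(10)+s(18): 28≡2 → c
r(17)+d(3): 20 → u
y(24)+s(18): 42≡16 → q
g(6)+d(3): 9 → j
k(10)+s(18): 28≡2 → c
k(10)+d(3): 13 → n
k(10)+s(18): 28≡2 → c
k(10)+d(3): 13 → n
m(12)+s(18): 30≡4 → e
n(13)+d(3): 16 → q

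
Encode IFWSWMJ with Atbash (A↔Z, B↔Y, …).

RUDHDNQ

I(8) → R(17)
F(5) → U(20)
W(22) → D(3)
S(18) → H(7)
W(22) → D(3)
M(12) → N(13)
J(9) → Q(16)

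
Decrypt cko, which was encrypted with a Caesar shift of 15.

c(2): 2−15=-13≡13 → n
k(10): 10−15=-5≡21 → v
o(14): 14−15=-1≡25 → z

nvz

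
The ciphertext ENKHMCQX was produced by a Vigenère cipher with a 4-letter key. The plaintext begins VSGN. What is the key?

JVEU

Subtract each crib letter from the matching ciphertext letter (mod 26):
E(4)−V(21)=-17≡9 → J
N(13)−S(18)=-5≡21 → V
K(10)−G(6)=4 → E
H(7)−N(13)=-6≡20 → U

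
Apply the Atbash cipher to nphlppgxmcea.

mksokktcnxvz

n(13) → m(12)
p(15) → k(10)
h(7) → s(18)
l(11) → o(14)
p(15) → k(10)
p(15) → k(10)
g(6) → t(19)
x(23) → c(2)
m(12) → n(13)
c(2) → x(23)
e(4) → v(21)
a(0) → z(25)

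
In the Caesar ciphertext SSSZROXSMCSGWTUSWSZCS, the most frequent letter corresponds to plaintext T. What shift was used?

25

The most frequent ciphertext letter is S (appears 8 times).
S is position 18; T is position 19.
Shift = -1≡25.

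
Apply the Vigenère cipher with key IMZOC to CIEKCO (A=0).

Repeat the key across the message: IMZOCI
C(2)+I(8): 10 → K
I(8)+M(12): 20 → U
E(4)+Z(25): 29≡3 → D
K(10)+O(14): 24 → Y
C(2)+C(2): 4 → E
O(14)+I(8): 22 → W

KUDYEW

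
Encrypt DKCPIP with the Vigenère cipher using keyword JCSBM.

Repeat the key across the message: JCSBMJ
D(3)+J(9): 12 → M
K(10)+C(2): 12 → M
C(2)+S(18): 20 → U
P(15)+B(1): 16 → Q
I(8)+M(12): 20 → U
P(15)+J(9): 24 → Y

MMUQUY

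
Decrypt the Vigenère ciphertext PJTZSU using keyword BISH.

OBBSRM

Repeat the key across the ciphertext: BISHBI
P(15)−B(1): 14 → O
J(9)−I(8): 1 → B
T(19)−S(18): 1 → B
Z(25)−H(7): 18 → S
S(18)−B(1): 17 → R
U(20)−I(8): 12 → M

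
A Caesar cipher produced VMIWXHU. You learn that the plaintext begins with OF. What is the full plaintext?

OFBPQAN

From the crib: V(21)−O(14)=7, so the shift is 7.
Subtract 7 from each ciphertext letter:
V(21): 21−7=14 → O
M(12): 12−7=5 → F
I(8): 8−7=1 → B
W(22): 22−7=15 → P
X(23): 23−7=16 → Q
H(7): 7−7=0 → A
U(20): 20−7=13 → N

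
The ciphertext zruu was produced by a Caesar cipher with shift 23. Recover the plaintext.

z(25): 25−23=2 → c
r(17): 17−23=-6≡20 → u
u(20): 20−23=-3≡23 → x
u(20): 20−23=-3≡23 → x

cuxx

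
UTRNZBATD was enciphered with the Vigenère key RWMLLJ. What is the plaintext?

DXFCOSJXR

Repeat the key across the ciphertext: RWMLLJRWM
U(20)−R(17): 3 → D
T(19)−W(22): -3≡23 → X
R(17)−M(12): 5 → F
N(13)−L(11): 2 → C
Z(25)−L(11): 14 → O
B(1)−J(9): -8≡18 → S
A(0)−R(17): -17≡9 → J
T(19)−W(22): -3≡23 → X
D(3)−M(12): -9≡17 → R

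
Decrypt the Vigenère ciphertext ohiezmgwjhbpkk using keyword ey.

Repeat the key across the ciphertext: eyeyeyeyeyeyey
o(14)−e(4): 10 → k
h(7)−y(24): -17≡9 → j
i(8)−e(4): 4 → e
e(4)−y(24): -20≡6 → g
z(25)−e(4): 21 → v
m(12)−y(24): -12≡14 → o
g(6)−e(4): 2 → c
w(22)−y(24): -2≡24 → y
j(9)−e(4): 5 → f
h(7)−y(24): -17≡9 → j
b(1)−e(4): -3≡23 → x
p(15)−y(24): -9≡17 → r
k(10)−e(4): 6 → g
k(10)−y(24): -14≡12 → m

kjegvocyfjxrgm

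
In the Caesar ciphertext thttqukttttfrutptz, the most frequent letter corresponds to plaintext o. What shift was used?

The most frequent ciphertext letter is t (appears 9 times).
t is position 19; o is position 14.
Shift = 5.

5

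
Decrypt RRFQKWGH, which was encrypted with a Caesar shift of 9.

R(17): 17−9=8 → I
R(17): 17−9=8 → I
F(5): 5−9=-4≡22 → W
Q(16): 16−9=7 → H
K(10): 10−9=1 → B
W(22): 22−9=13 → N
G(6): 6−9=-3≡23 → X
H(7): 7−9=-2≡24 → Y

IIWHBNXY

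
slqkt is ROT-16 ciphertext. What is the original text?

s(18): 18−16=2 → c
l(11): 11−16=-5≡21 → v
q(16): 16−16=0 → a
k(10): 10−16=-6≡20 → u
t(19): 19−16=3 → d

cvaud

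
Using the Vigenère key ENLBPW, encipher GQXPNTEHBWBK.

Repeat the key across the message: ENLBPWENLBPW
G(6)+E(4): 10 → K
Q(16)+N(13): 29≡3 → D
X(23)+L(11): 34≡8 → I
P(15)+B(1): 16 → Q
N(13)+P(15): 28≡2 → C
T(19)+W(22): 41≡15 → P
E(4)+E(4): 8 → I
H(7)+N(13): 20 → U
B(1)+L(11): 12 → M
W(22)+B(1): 23 → X
B(1)+P(15): 16 → Q
K(10)+W(22): 32≡6 → G

KDIQCPIUMXQG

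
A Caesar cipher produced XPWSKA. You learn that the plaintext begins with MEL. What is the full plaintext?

MELHZP

From the crib: X(23)−M(12)=11, so the shift is 11.
Subtract 11 from each ciphertext letter:
X(23): 23−11=12 → M
P(15): 15−11=4 → E
W(22): 22−11=11 → L
S(18): 18−11=7 → H
K(10): 10−11=-1≡25 → Z
A(0): 0−11=-11≡15 → P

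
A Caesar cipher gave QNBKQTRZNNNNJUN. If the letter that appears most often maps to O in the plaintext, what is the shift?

25

The most frequent ciphertext letter is N (appears 6 times).
N is position 13; O is position 14.
Shift = -1≡25.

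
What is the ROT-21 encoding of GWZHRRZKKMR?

BRUCMMUFFHM

G(6): 6+21=27≡1 → B
W(22): 22+21=43≡17 → R
Z(25): 25+21=46≡20 → U
H(7): 7+21=28≡2 → C
R(17): 17+21=38≡12 → M
R(17): 17+21=38≡12 → M
Z(25): 25+21=46≡20 → U
K(10): 10+21=31≡5 → F
K(10): 10+21=31≡5 → F
M(12): 12+21=33≡7 → H
R(17): 17+21=38≡12 → M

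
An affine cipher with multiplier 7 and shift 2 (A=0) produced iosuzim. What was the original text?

mygkhmu

The inverse of 7 mod 26 is 15, since 7·15=105≡1. Apply D(y)=15·(y−2) mod 26:
i(8): 15·(8−2)=90≡12 → m
o(14): 15·(14−2)=180≡24 → y
s(18): 15·(18−2)=240≡6 → g
u(20): 15·(20−2)=270≡10 → k
z(25): 15·(25−2)=345≡7 → h
i(8): 15·(8−2)=90≡12 → m
m(12): 15·(12−2)=150≡20 → u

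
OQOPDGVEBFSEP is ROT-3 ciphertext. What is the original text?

LNLMADSBYCPBM

O(14): 14−3=11 → L
Q(16): 16−3=13 → N
O(14): 14−3=11 → L
P(15): 15−3=12 → M
D(3): 3−3=0 → A
G(6): 6−3=3 → D
V(21): 21−3=18 → S
E(4): 4−3=1 → B
B(1): 1−3=-2≡24 → Y
F(5): 5−3=2 → C
S(18): 18−3=15 → P
E(4): 4−3=1 → B
P(15): 15−3=12 → M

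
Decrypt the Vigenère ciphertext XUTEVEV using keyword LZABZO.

Repeat the key across the ciphertext: LZABZOL
X(23)−L(11): 12 → M
U(20)−Z(25): -5≡21 → V
T(19)−A(0): 19 → T
E(4)−B(1): 3 → D
V(21)−Z(25): -4≡22 → W
E(4)−O(14): -10≡16 → Q
V(21)−L(11): 10 → K

MVTDWQK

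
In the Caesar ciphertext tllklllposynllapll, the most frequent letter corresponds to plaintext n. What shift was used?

The most frequent ciphertext letter is l (appears 9 times).
l is position 11; n is position 13.
Shift = -2≡24.

24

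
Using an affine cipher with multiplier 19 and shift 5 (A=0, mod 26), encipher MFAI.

M(12): 19·12+5=233≡25 → Z
F(5): 19·5+5=100≡22 → W
A(0): 19·0+5=5 → F
I(8): 19·8+5=157≡1 → B

ZWFB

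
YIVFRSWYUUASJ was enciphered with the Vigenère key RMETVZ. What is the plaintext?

Repeat the key across the ciphertext: RMETVZRMETVZR
Y(24)−R(17): 7 → H
I(8)−M(12): -4≡22 → W
V(21)−E(4): 17 → R
F(5)−T(19): -14≡12 → M
R(17)−V(21): -4≡22 → W
S(18)−Z(25): -7≡19 → T
W(22)−R(17): 5 → F
Y(24)−M(12): 12 → M
U(20)−E(4): 16 → Q
U(20)−T(19): 1 → B
A(0)−V(21): -21≡5 → F
S(18)−Z(25): -7≡19 → T
J(9)−R(17): -8≡18 → S

HWRMWTFMQBFTS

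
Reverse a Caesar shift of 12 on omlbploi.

cazpdzcw

o(14): 14−12=2 → c
m(12): 12−12=0 → a
l(11): 11−12=-1≡25 → z
b(1): 1−12=-11≡15 → p
p(15): 15−12=3 → d
l(11): 11−12=-1≡25 → z
o(14): 14−12=2 → c
i(8): 8−12=-4≡22 → w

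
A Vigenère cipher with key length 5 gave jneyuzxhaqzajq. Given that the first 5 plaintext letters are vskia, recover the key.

ovuqu

Subtract each crib letter from the matching ciphertext letter (mod 26):
j(9)−v(21)=-12≡14 → o
n(13)−s(18)=-5≡21 → v
e(4)−k(10)=-6≡20 → u
y(24)−i(8)=16 → q
u(20)−a(0)=20 → u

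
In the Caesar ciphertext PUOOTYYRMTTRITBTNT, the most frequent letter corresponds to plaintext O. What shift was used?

5

The most frequent ciphertext letter is T (appears 6 times).
T is position 19; O is position 14.
Shift = 5.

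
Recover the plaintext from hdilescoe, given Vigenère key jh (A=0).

ywzevlthv

Repeat the key across the ciphertext: jhjhjhjhj
h(7)−j(9): -2≡24 → y
d(3)−h(7): -4≡22 → w
i(8)−j(9): -1≡25 → z
l(11)−h(7): 4 → e
e(4)−j(9): -5≡21 → v
s(18)−h(7): 11 → l
c(2)−j(9): -7≡19 → t
o(14)−h(7): 7 → h
e(4)−j(9): -5≡21 → v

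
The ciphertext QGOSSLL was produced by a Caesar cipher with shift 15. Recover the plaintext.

BRZDDWW

Q(16): 16−15=1 → B
G(6): 6−15=-9≡17 → R
O(14): 14−15=-1≡25 → Z
S(18): 18−15=3 → D
S(18): 18−15=3 → D
L(11): 11−15=-4≡22 → W
L(11): 11−15=-4≡22 → W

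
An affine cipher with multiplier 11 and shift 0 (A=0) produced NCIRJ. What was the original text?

NMWLP

The inverse of 11 mod 26 is 19, since 11·19=209≡1. Apply D(y)=19·(y−0) mod 26:
N(13): 19·(13−0)=247≡13 → N
C(2): 19·(2−0)=38≡12 → M
I(8): 19·(8−0)=152≡22 → W
R(17): 19·(17−0)=323≡11 → L
J(9): 19·(9−0)=171≡15 → P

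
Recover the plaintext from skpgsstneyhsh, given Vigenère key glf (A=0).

mzkahnnczswnb

Repeat the key across the ciphertext: glfglfglfglfg
s(18)−g(6): 12 → m
k(10)−l(11): -1≡25 → z
p(15)−f(5): 10 → k
g(6)−g(6): 0 → a
s(18)−l(11): 7 → h
s(18)−f(5): 13 → n
t(19)−g(6): 13 → n
n(13)−l(11): 2 → c
e(4)−f(5): -1≡25 → z
y(24)−g(6): 18 → s
h(7)−l(11): -4≡22 → w
s(18)−f(5): 13 → n
h(7)−g(6): 1 → b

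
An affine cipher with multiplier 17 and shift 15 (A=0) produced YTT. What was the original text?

The inverse of 17 mod 26 is 23, since 17·23=391≡1. Apply D(y)=23·(y−15) mod 26:
Y(24): 23·(24−15)=207≡25 → Z
T(19): 23·(19−15)=92≡14 → O
T(19): 23·(19−15)=92≡14 → O

ZOO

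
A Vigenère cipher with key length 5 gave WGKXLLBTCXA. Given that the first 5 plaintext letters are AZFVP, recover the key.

Subtract each crib letter from the matching ciphertext letter (mod 26):
W(22)−A(0)=22 → W
G(6)−Z(25)=-19≡7 → H
K(10)−F(5)=5 → F
X(23)−V(21)=2 → C
L(11)−P(15)=-4≡22 → W

WHFCW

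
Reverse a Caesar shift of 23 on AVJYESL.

DYMBHVO

A(0): 0−23=-23≡3 → D
V(21): 21−23=-2≡24 → Y
J(9): 9−23=-14≡12 → M
Y(24): 24−23=1 → B
E(4): 4−23=-19≡7 → H
S(18): 18−23=-5≡21 → V
L(11): 11−23=-12≡14 → O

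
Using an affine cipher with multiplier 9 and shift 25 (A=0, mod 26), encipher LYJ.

L(11): 9·11+25=124≡20 → U
Y(24): 9·24+25=241≡7 → H
J(9): 9·9+25=106≡2 → C

UHC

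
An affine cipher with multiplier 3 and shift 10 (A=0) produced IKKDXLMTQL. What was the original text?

IAAPNJSDCJ

The inverse of 3 mod 26 is 9, since 3·9=27≡1. Apply D(y)=9·(y−10) mod 26:
I(8): 9·(8−10)=-18≡8 → I
K(10): 9·(10−10)=0 → A
K(10): 9·(10−10)=0 → A
D(3): 9·(3−10)=-63≡15 → P
X(23): 9·(23−10)=117≡13 → N
L(11): 9·(11−10)=9 → J
M(12): 9·(12−10)=18 → S
T(19): 9·(19−10)=81≡3 → D
Q(16): 9·(16−10)=54≡2 → C
L(11): 9·(11−10)=9 → J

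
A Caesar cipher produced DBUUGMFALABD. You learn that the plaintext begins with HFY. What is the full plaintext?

HFYYKQJEPEFH

From the crib: D(3)−H(7)=-4≡22, so the shift is 22.
Subtract 22 from each ciphertext letter:
D(3): 3−22=-19≡7 → H
B(1): 1−22=-21≡5 → F
U(20): 20−22=-2≡24 → Y
U(20): 20−22=-2≡24 → Y
G(6): 6−22=-16≡10 → K
M(12): 12−22=-10≡16 → Q
F(5): 5−22=-17≡9 → J
A(0): 0−22=-22≡4 → E
L(11): 11−22=-11≡15 → P
A(0): 0−22=-22≡4 → E
B(1): 1−22=-21≡5 → F
D(3): 3−22=-19≡7 → H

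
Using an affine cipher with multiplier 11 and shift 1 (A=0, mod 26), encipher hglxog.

apsuzp

h(7): 11·7+1=78≡0 → a
g(6): 11·6+1=67≡15 → p
l(11): 11·11+1=122≡18 → s
x(23): 11·23+1=254≡20 → u
o(14): 11·14+1=155≡25 → z
g(6): 11·6+1=67≡15 → p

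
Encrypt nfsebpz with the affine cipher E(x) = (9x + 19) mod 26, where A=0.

n(13): 9·13+19=136≡6 → g
f(5): 9·5+19=64≡12 → m
s(18): 9·18+19=181≡25 → z
e(4): 9·4+19=55≡3 → d
b(1): 9·1+19=28≡2 → c
p(15): 9·15+19=154≡24 → y
z(25): 9·25+19=244≡10 → k

gmzdcyk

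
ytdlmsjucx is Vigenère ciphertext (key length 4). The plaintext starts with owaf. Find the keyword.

Subtract each crib letter from the matching ciphertext letter (mod 26):
y(24)−o(14)=10 → k
t(19)−w(22)=-3≡23 → x
d(3)−a(0)=3 → d
l(11)−f(5)=6 → g

kxdg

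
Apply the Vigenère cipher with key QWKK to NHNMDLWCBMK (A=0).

DDXWTHGMRIU

Repeat the key across the message: QWKKQWKKQWK
N(13)+Q(16): 29≡3 → D
H(7)+W(22): 29≡3 → D
N(13)+K(10): 23 → X
M(12)+K(10): 22 → W
D(3)+Q(16): 19 → T
L(11)+W(22): 33≡7 → H
W(22)+K(10): 32≡6 → G
C(2)+K(10): 12 → M
B(1)+Q(16): 17 → R
M(12)+W(22): 34≡8 → I
K(10)+K(10): 20 → U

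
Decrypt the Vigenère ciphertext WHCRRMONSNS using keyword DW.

TLZVOQLRPRP

Repeat the key across the ciphertext: DWDWDWDWDWD
W(22)−D(3): 19 → T
H(7)−W(22): -15≡11 → L
C(2)−D(3): -1≡25 → Z
R(17)−W(22): -5≡21 → V
R(17)−D(3): 14 → O
M(12)−W(22): -10≡16 → Q
O(14)−D(3): 11 → L
N(13)−W(22): -9≡17 → R
S(18)−D(3): 15 → P
N(13)−W(22): -9≡17 → R
S(18)−D(3): 15 → P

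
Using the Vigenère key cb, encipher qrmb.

ssoc

Repeat the key across the message: cbcb
q(16)+c(2): 18 → s
r(17)+b(1): 18 → s
m(12)+c(2): 14 → o
b(1)+b(1): 2 → c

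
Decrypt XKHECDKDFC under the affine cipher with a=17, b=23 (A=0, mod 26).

The inverse of 17 mod 26 is 23, since 17·23=391≡1. Apply D(y)=23·(y−23) mod 26:
X(23): 23·(23−23)=0 → A
K(10): 23·(10−23)=-299≡13 → N
H(7): 23·(7−23)=-368≡22 → W
E(4): 23·(4−23)=-437≡5 → F
C(2): 23·(2−23)=-483≡11 → L
D(3): 23·(3−23)=-460≡8 → I
K(10): 23·(10−23)=-299≡13 → N
D(3): 23·(3−23)=-460≡8 → I
F(5): 23·(5−23)=-414≡2 → C
C(2): 23·(2−23)=-483≡11 → L

ANWFLINICL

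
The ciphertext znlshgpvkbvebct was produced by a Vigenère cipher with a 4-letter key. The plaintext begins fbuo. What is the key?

umre

Subtract each crib letter from the matching ciphertext letter (mod 26):
z(25)−f(5)=20 → u
n(13)−b(1)=12 → m
l(11)−u(20)=-9≡17 → r
s(18)−o(14)=4 → e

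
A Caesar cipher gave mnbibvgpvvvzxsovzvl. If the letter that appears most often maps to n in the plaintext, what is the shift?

8

The most frequent ciphertext letter is v (appears 6 times).
v is position 21; n is position 13.
Shift = 8.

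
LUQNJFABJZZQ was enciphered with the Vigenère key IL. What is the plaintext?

DJICBUSQBORF

Repeat the key across the ciphertext: ILILILILILIL
L(11)−I(8): 3 → D
U(20)−L(11): 9 → J
Q(16)−I(8): 8 → I
N(13)−L(11): 2 → C
J(9)−I(8): 1 → B
F(5)−L(11): -6≡20 → U
A(0)−I(8): -8≡18 → S
B(1)−L(11): -10≡16 → Q
J(9)−I(8): 1 → B
Z(25)−L(11): 14 → O
Z(25)−I(8): 17 → R
Q(16)−L(11): 5 → F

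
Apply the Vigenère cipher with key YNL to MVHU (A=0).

KISS

Repeat the key across the message: YNLY
M(12)+Y(24): 36≡10 → K
V(21)+N(13): 34≡8 → I
H(7)+L(11): 18 → S
U(20)+Y(24): 44≡18 → S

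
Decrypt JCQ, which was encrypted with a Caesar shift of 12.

XQE

J(9): 9−12=-3≡23 → X
C(2): 2−12=-10≡16 → Q
Q(16): 16−12=4 → E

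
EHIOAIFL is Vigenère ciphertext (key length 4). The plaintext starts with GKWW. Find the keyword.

YXMS

Subtract each crib letter from the matching ciphertext letter (mod 26):
E(4)−G(6)=-2≡24 → Y
H(7)−K(10)=-3≡23 → X
I(8)−W(22)=-14≡12 → M
O(14)−W(22)=-8≡18 → S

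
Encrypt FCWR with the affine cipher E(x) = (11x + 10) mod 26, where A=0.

NGSP

F(5): 11·5+10=65≡13 → N
C(2): 11·2+10=32≡6 → G
W(22): 11·22+10=252≡18 → S
R(17): 11·17+10=197≡15 → P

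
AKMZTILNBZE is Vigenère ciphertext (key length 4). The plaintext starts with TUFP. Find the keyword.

Subtract each crib letter from the matching ciphertext letter (mod 26):
A(0)−T(19)=-19≡7 → H
K(10)−U(20)=-10≡16 → Q
M(12)−F(5)=7 → H
Z(25)−P(15)=10 → K

HQHK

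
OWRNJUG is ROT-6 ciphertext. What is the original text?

O(14): 14−6=8 → I
W(22): 22−6=16 → Q
R(17): 17−6=11 → L
N(13): 13−6=7 → H
J(9): 9−6=3 → D
U(20): 20−6=14 → O
G(6): 6−6=0 → A

IQLHDOA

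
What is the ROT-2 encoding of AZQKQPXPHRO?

A(0): 0+2=2 → C
Z(25): 25+2=27≡1 → B
Q(16): 16+2=18 → S
K(10): 10+2=12 → M
Q(16): 16+2=18 → S
P(15): 15+2=17 → R
X(23): 23+2=25 → Z
P(15): 15+2=17 → R
H(7): 7+2=9 → J
R(17): 17+2=19 → T
O(14): 14+2=16 → Q

CBSMSRZRJTQ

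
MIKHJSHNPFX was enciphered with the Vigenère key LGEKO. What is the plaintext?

BCGXVHBJFRM

Repeat the key across the ciphertext: LGEKOLGEKOL
M(12)−L(11): 1 → B
I(8)−G(6): 2 → C
K(10)−E(4): 6 → G
H(7)−K(10): -3≡23 → X
J(9)−O(14): -5≡21 → V
S(18)−L(11): 7 → H
H(7)−G(6): 1 → B
N(13)−E(4): 9 → J
P(15)−K(10): 5 → F
F(5)−O(14): -9≡17 → R
X(23)−L(11): 12 → M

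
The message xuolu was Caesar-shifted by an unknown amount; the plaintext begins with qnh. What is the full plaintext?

From the crib: x(23)−q(16)=7, so the shift is 7.
Subtract 7 from each ciphertext letter:
x(23): 23−7=16 → q
u(20): 20−7=13 → n
o(14): 14−7=7 → h
l(11): 11−7=4 → e
u(20): 20−7=13 → n

qnhen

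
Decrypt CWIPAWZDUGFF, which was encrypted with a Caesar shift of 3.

ZTFMXTWARDCC

C(2): 2−3=-1≡25 → Z
W(22): 22−3=19 → T
I(8): 8−3=5 → F
P(15): 15−3=12 → M
A(0): 0−3=-3≡23 → X
W(22): 22−3=19 → T
Z(25): 25−3=22 → W
D(3): 3−3=0 → A
U(20): 20−3=17 → R
G(6): 6−3=3 → D
F(5): 5−3=2 → C
F(5): 5−3=2 → C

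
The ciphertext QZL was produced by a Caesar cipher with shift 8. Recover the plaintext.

Q(16): 16−8=8 → I
Z(25): 25−8=17 → R
L(11): 11−8=3 → D

IRD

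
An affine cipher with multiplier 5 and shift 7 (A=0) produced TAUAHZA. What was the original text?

The inverse of 5 mod 26 is 21, since 5·21=105≡1. Apply D(y)=21·(y−7) mod 26:
T(19): 21·(19−7)=252≡18 → S
A(0): 21·(0−7)=-147≡9 → J
U(20): 21·(20−7)=273≡13 → N
A(0): 21·(0−7)=-147≡9 → J
H(7): 21·(7−7)=0 → A
Z(25): 21·(25−7)=378≡14 → O
A(0): 21·(0−7)=-147≡9 → J

SJNJAOJ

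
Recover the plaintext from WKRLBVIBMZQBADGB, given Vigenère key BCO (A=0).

Repeat the key across the ciphertext: BCOBCOBCOBCOBCOB
W(22)−B(1): 21 → V
K(10)−C(2): 8 → I
R(17)−O(14): 3 → D
L(11)−B(1): 10 → K
B(1)−C(2): -1≡25 → Z
V(21)−O(14): 7 → H
I(8)−B(1): 7 → H
B(1)−C(2): -1≡25 → Z
M(12)−O(14): -2≡24 → Y
Z(25)−B(1): 24 → Y
Q(16)−C(2): 14 → O
B(1)−O(14): -13≡13 → N
A(0)−B(1): -1≡25 → Z
D(3)−C(2): 1 → B
G(6)−O(14): -8≡18 → S
B(1)−B(1): 0 → A

VIDKZHHZYYONZBSA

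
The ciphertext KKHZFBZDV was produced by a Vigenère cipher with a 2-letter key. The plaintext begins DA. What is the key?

HK

Subtract each crib letter from the matching ciphertext letter (mod 26):
K(10)−D(3)=7 → H
K(10)−A(0)=10 → K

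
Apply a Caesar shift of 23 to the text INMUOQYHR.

FKJRLNVEO

I(8): 8+23=31≡5 → F
N(13): 13+23=36≡10 → K
M(12): 12+23=35≡9 → J
U(20): 20+23=43≡17 → R
O(14): 14+23=37≡11 → L
Q(16): 16+23=39≡13 → N
Y(24): 24+23=47≡21 → V
H(7): 7+23=30≡4 → E
R(17): 17+23=40≡14 → O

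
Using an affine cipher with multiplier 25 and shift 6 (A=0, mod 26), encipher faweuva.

bgkcmlg

f(5): 25·5+6=131≡1 → b
a(0): 25·0+6=6 → g
w(22): 25·22+6=556≡10 → k
e(4): 25·4+6=106≡2 → c
u(20): 25·20+6=506≡12 → m
v(21): 25·21+6=531≡11 → l
a(0): 25·0+6=6 → g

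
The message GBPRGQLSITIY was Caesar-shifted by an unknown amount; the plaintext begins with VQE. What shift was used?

From the crib: G(6)−V(21)=-15≡11, so the shift is 11.

11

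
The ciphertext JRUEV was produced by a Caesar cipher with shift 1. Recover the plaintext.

IQTDU

J(9): 9−1=8 → I
R(17): 17−1=16 → Q
U(20): 20−1=19 → T
E(4): 4−1=3 → D
V(21): 21−1=20 → U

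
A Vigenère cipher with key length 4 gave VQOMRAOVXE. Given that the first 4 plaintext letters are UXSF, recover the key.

BTWH

Subtract each crib letter from the matching ciphertext letter (mod 26):
V(21)−U(20)=1 → B
Q(16)−X(23)=-7≡19 → T
O(14)−S(18)=-4≡22 → W
M(12)−F(5)=7 → H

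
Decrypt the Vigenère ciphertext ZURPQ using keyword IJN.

RLEHH

Repeat the key across the ciphertext: IJNIJ
Z(25)−I(8): 17 → R
U(20)−J(9): 11 → L
R(17)−N(13): 4 → E
P(15)−I(8): 7 → H
Q(16)−J(9): 7 → H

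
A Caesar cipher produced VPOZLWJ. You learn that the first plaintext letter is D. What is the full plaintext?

From the crib: V(21)−D(3)=18, so the shift is 18.
Subtract 18 from each ciphertext letter:
V(21): 21−18=3 → D
P(15): 15−18=-3≡23 → X
O(14): 14−18=-4≡22 → W
Z(25): 25−18=7 → H
L(11): 11−18=-7≡19 → T
W(22): 22−18=4 → E
J(9): 9−18=-9≡17 → R

DXWHTER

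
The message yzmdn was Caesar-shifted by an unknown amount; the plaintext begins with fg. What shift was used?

19

From the crib: y(24)−f(5)=19, so the shift is 19.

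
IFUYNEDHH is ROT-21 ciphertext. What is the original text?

I(8): 8−21=-13≡13 → N
F(5): 5−21=-16≡10 → K
U(20): 20−21=-1≡25 → Z
Y(24): 24−21=3 → D
N(13): 13−21=-8≡18 → S
E(4): 4−21=-17≡9 → J
D(3): 3−21=-18≡8 → I
H(7): 7−21=-14≡12 → M
H(7): 7−21=-14≡12 → M

NKZDSJIMM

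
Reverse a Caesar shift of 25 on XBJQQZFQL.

YCKRRAGRM

X(23): 23−25=-2≡24 → Y
B(1): 1−25=-24≡2 → C
J(9): 9−25=-16≡10 → K
Q(16): 16−25=-9≡17 → R
Q(16): 16−25=-9≡17 → R
Z(25): 25−25=0 → A
F(5): 5−25=-20≡6 → G
Q(16): 16−25=-9≡17 → R
L(11): 11−25=-14≡12 → M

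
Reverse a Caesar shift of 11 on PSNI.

EHCX

P(15): 15−11=4 → E
S(18): 18−11=7 → H
N(13): 13−11=2 → C
I(8): 8−11=-3≡23 → X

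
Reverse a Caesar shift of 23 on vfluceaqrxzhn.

yioxfhdtuackq

v(21): 21−23=-2≡24 → y
f(5): 5−23=-18≡8 → i
l(11): 11−23=-12≡14 → o
u(20): 20−23=-3≡23 → x
c(2): 2−23=-21≡5 → f
e(4): 4−23=-19≡7 → h
a(0): 0−23=-23≡3 → d
q(16): 16−23=-7≡19 → t
r(17): 17−23=-6≡20 → u
x(23): 23−23=0 → a
z(25): 25−23=2 → c
h(7): 7−23=-16≡10 → k
n(13): 13−23=-10≡16 → q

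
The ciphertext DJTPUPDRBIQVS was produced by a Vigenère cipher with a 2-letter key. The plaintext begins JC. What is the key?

UH

Subtract each crib letter from the matching ciphertext letter (mod 26):
D(3)−J(9)=-6≡20 → U
J(9)−C(2)=7 → H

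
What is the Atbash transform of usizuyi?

u(20) → f(5)
s(18) → h(7)
i(8) → r(17)
z(25) → a(0)
u(20) → f(5)
y(24) → b(1)
i(8) → r(17)

fhrafbr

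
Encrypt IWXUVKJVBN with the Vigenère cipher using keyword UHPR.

Repeat the key across the message: UHPRUHPRUH
I(8)+U(20): 28≡2 → C
W(22)+H(7): 29≡3 → D
X(23)+P(15): 38≡12 → M
U(20)+R(17): 37≡11 → L
V(21)+U(20): 41≡15 → P
K(10)+H(7): 17 → R
J(9)+P(15): 24 → Y
V(21)+R(17): 38≡12 → M
B(1)+U(20): 21 → V
N(13)+H(7): 20 → U

CDMLPRYMVU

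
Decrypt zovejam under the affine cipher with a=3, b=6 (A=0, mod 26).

The inverse of 3 mod 26 is 9, since 3·9=27≡1. Apply D(y)=9·(y−6) mod 26:
z(25): 9·(25−6)=171≡15 → p
o(14): 9·(14−6)=72≡20 → u
v(21): 9·(21−6)=135≡5 → f
e(4): 9·(4−6)=-18≡8 → i
j(9): 9·(9−6)=27≡1 → b
a(0): 9·(0−6)=-54≡24 → y
m(12): 9·(12−6)=54≡2 → c

pufibyc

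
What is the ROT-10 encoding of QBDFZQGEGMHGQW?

ALNPJAQOQWRQAG

Q(16): 16+10=26≡0 → A
B(1): 1+10=11 → L
D(3): 3+10=13 → N
F(5): 5+10=15 → P
Z(25): 25+10=35≡9 → J
Q(16): 16+10=26≡0 → A
G(6): 6+10=16 → Q
E(4): 4+10=14 → O
G(6): 6+10=16 → Q
M(12): 12+10=22 → W
H(7): 7+10=17 → R
G(6): 6+10=16 → Q
Q(16): 16+10=26≡0 → A
W(22): 22+10=32≡6 → G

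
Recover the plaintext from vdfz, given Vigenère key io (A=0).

npxl

Repeat the key across the ciphertext: ioio
v(21)−i(8): 13 → n
d(3)−o(14): -11≡15 → p
f(5)−i(8): -3≡23 → x
z(25)−o(14): 11 → l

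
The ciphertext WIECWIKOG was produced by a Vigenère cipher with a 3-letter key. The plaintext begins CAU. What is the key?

Subtract each crib letter from the matching ciphertext letter (mod 26):
W(22)−C(2)=20 → U
I(8)−A(0)=8 → I
E(4)−U(20)=-16≡10 → K

UIK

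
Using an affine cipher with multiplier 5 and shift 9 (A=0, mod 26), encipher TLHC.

T(19): 5·19+9=104≡0 → A
L(11): 5·11+9=64≡12 → M
H(7): 5·7+9=44≡18 → S
C(2): 5·2+9=19 → T

AMST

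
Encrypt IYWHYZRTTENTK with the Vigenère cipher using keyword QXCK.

Repeat the key across the message: QXCKQXCKQXCKQ
I(8)+Q(16): 24 → Y
Y(24)+X(23): 47≡21 → V
W(22)+C(2): 24 → Y
H(7)+K(10): 17 → R
Y(24)+Q(16): 40≡14 → O
Z(25)+X(23): 48≡22 → W
R(17)+C(2): 19 → T
T(19)+K(10): 29≡3 → D
T(19)+Q(16): 35≡9 → J
E(4)+X(23): 27≡1 → B
N(13)+C(2): 15 → P
T(19)+K(10): 29≡3 → D
K(10)+Q(16): 26≡0 → A

YVYROWTDJBPDA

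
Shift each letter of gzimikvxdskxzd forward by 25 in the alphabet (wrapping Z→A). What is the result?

fyhlhjuwcrjwyc

g(6): 6+25=31≡5 → f
z(25): 25+25=50≡24 → y
i(8): 8+25=33≡7 → h
m(12): 12+25=37≡11 → l
i(8): 8+25=33≡7 → h
k(10): 10+25=35≡9 → j
v(21): 21+25=46≡20 → u
x(23): 23+25=48≡22 → w
d(3): 3+25=28≡2 → c
s(18): 18+25=43≡17 → r
k(10): 10+25=35≡9 → j
x(23): 23+25=48≡22 → w
z(25): 25+25=50≡24 → y
d(3): 3+25=28≡2 → c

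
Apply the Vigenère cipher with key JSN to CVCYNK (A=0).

LNPHFX

Repeat the key across the message: JSNJSN
C(2)+J(9): 11 → L
V(21)+S(18): 39≡13 → N
C(2)+N(13): 15 → P
Y(24)+J(9): 33≡7 → H
N(13)+S(18): 31≡5 → F
K(10)+N(13): 23 → X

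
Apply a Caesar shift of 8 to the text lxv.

l(11): 11+8=19 → t
x(23): 23+8=31≡5 → f
v(21): 21+8=29≡3 → d

tfd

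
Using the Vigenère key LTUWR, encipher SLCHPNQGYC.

Repeat the key across the message: LTUWRLTUWR
S(18)+L(11): 29≡3 → D
L(11)+T(19): 30≡4 → E
C(2)+U(20): 22 → W
H(7)+W(22): 29≡3 → D
P(15)+R(17): 32≡6 → G
N(13)+L(11): 24 → Y
Q(16)+T(19): 35≡9 → J
G(6)+U(20): 26≡0 → A
Y(24)+W(22): 46≡20 → U
C(2)+R(17): 19 → T

DEWDGYJAUT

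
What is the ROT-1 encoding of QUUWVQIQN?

RVVXWRJRO

Q(16): 16+1=17 → R
U(20): 20+1=21 → V
U(20): 20+1=21 → V
W(22): 22+1=23 → X
V(21): 21+1=22 → W
Q(16): 16+1=17 → R
I(8): 8+1=9 → J
Q(16): 16+1=17 → R
N(13): 13+1=14 → O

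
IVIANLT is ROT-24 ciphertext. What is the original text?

KXKCPNV

I(8): 8−24=-16≡10 → K
V(21): 21−24=-3≡23 → X
I(8): 8−24=-16≡10 → K
A(0): 0−24=-24≡2 → C
N(13): 13−24=-11≡15 → P
L(11): 11−24=-13≡13 → N
T(19): 19−24=-5≡21 → V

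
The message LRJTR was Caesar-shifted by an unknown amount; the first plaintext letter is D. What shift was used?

From the crib: L(11)−D(3)=8, so the shift is 8.

8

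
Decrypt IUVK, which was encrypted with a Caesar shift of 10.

I(8): 8−10=-2≡24 → Y
U(20): 20−10=10 → K
V(21): 21−10=11 → L
K(10): 10−10=0 → A

YKLA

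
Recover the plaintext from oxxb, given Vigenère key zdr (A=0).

pugc

Repeat the key across the ciphertext: zdrz
o(14)−z(25): -11≡15 → p
x(23)−d(3): 20 → u
x(23)−r(17): 6 → g
b(1)−z(25): -24≡2 → c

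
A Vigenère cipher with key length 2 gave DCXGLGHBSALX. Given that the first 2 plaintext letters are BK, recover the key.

CS

Subtract each crib letter from the matching ciphertext letter (mod 26):
D(3)−B(1)=2 → C
C(2)−K(10)=-8≡18 → S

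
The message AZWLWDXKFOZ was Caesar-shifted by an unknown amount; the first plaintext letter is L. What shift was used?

From the crib: A(0)−L(11)=-11≡15, so the shift is 15.

15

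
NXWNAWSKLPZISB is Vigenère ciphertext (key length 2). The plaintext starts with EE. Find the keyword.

JT

Subtract each crib letter from the matching ciphertext letter (mod 26):
N(13)−E(4)=9 → J
X(23)−E(4)=19 → T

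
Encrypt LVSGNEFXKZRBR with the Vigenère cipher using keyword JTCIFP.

UOUOSTOQMHWQA

Repeat the key across the message: JTCIFPJTCIFPJ
L(11)+J(9): 20 → U
V(21)+T(19): 40≡14 → O
S(18)+C(2): 20 → U
G(6)+I(8): 14 → O
N(13)+F(5): 18 → S
E(4)+P(15): 19 → T
F(5)+J(9): 14 → O
X(23)+T(19): 42≡16 → Q
K(10)+C(2): 12 → M
Z(25)+I(8): 33≡7 → H
R(17)+F(5): 22 → W
B(1)+P(15): 16 → Q
R(17)+J(9): 26≡0 → A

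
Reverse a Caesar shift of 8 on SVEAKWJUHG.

KNWSCOBMZY

S(18): 18−8=10 → K
V(21): 21−8=13 → N
E(4): 4−8=-4≡22 → W
A(0): 0−8=-8≡18 → S
K(10): 10−8=2 → C
W(22): 22−8=14 → O
J(9): 9−8=1 → B
U(20): 20−8=12 → M
H(7): 7−8=-1≡25 → Z
G(6): 6−8=-2≡24 → Y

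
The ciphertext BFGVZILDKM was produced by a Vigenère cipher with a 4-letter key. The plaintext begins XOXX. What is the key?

Subtract each crib letter from the matching ciphertext letter (mod 26):
B(1)−X(23)=-22≡4 → E
F(5)−O(14)=-9≡17 → R
G(6)−X(23)=-17≡9 → J
V(21)−X(23)=-2≡24 → Y

ERJY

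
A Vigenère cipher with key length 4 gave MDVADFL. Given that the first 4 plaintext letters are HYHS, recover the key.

FFOI

Subtract each crib letter from the matching ciphertext letter (mod 26):
M(12)−H(7)=5 → F
D(3)−Y(24)=-21≡5 → F
V(21)−H(7)=14 → O
A(0)−S(18)=-18≡8 → I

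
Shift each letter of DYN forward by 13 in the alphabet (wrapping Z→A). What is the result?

D(3): 3+13=16 → Q
Y(24): 24+13=37≡11 → L
N(13): 13+13=26≡0 → A

QLA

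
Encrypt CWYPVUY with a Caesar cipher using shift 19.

VPRIONR

C(2): 2+19=21 → V
W(22): 22+19=41≡15 → P
Y(24): 24+19=43≡17 → R
P(15): 15+19=34≡8 → I
V(21): 21+19=40≡14 → O
U(20): 20+19=39≡13 → N
Y(24): 24+19=43≡17 → R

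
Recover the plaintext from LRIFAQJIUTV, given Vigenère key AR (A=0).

Repeat the key across the ciphertext: ARARARARARA
L(11)−A(0): 11 → L
R(17)−R(17): 0 → A
I(8)−A(0): 8 → I
F(5)−R(17): -12≡14 → O
A(0)−A(0): 0 → A
Q(16)−R(17): -1≡25 → Z
J(9)−A(0): 9 → J
I(8)−R(17): -9≡17 → R
U(20)−A(0): 20 → U
T(19)−R(17): 2 → C
V(21)−A(0): 21 → V

LAIOAZJRUCV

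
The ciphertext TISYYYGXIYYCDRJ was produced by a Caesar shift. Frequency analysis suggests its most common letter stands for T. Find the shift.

The most frequent ciphertext letter is Y (appears 5 times).
Y is position 24; T is position 19.
Shift = 5.

5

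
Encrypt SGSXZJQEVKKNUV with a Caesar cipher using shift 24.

QEQVXHOCTIILST

S(18): 18+24=42≡16 → Q
G(6): 6+24=30≡4 → E
S(18): 18+24=42≡16 → Q
X(23): 23+24=47≡21 → V
Z(25): 25+24=49≡23 → X
J(9): 9+24=33≡7 → H
Q(16): 16+24=40≡14 → O
E(4): 4+24=28≡2 → C
V(21): 21+24=45≡19 → T
K(10): 10+24=34≡8 → I
K(10): 10+24=34≡8 → I
N(13): 13+24=37≡11 → L
U(20): 20+24=44≡18 → S
V(21): 21+24=45≡19 → T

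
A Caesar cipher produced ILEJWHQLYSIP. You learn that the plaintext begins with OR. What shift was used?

20

From the crib: I(8)−O(14)=-6≡20, so the shift is 20.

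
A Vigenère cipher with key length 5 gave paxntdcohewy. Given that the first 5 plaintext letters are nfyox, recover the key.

cvzzw

Subtract each crib letter from the matching ciphertext letter (mod 26):
p(15)−n(13)=2 → c
a(0)−f(5)=-5≡21 → v
x(23)−y(24)=-1≡25 → z
n(13)−o(14)=-1≡25 → z
t(19)−x(23)=-4≡22 → w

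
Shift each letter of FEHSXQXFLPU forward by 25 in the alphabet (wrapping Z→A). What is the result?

EDGRWPWEKOT

F(5): 5+25=30≡4 → E
E(4): 4+25=29≡3 → D
H(7): 7+25=32≡6 → G
S(18): 18+25=43≡17 → R
X(23): 23+25=48≡22 → W
Q(16): 16+25=41≡15 → P
X(23): 23+25=48≡22 → W
F(5): 5+25=30≡4 → E
L(11): 11+25=36≡10 → K
P(15): 15+25=40≡14 → O
U(20): 20+25=45≡19 → T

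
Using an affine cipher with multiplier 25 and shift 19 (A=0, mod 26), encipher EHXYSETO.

E(4): 25·4+19=119≡15 → P
H(7): 25·7+19=194≡12 → M
X(23): 25·23+19=594≡22 → W
Y(24): 25·24+19=619≡21 → V
S(18): 25·18+19=469≡1 → B
E(4): 25·4+19=119≡15 → P
T(19): 25·19+19=494≡0 → A
O(14): 25·14+19=369≡5 → F

PMWVBPAF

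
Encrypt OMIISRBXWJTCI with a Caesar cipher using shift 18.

GEAAKJTPOBLUA

O(14): 14+18=32≡6 → G
M(12): 12+18=30≡4 → E
I(8): 8+18=26≡0 → A
I(8): 8+18=26≡0 → A
S(18): 18+18=36≡10 → K
R(17): 17+18=35≡9 → J
B(1): 1+18=19 → T
X(23): 23+18=41≡15 → P
W(22): 22+18=40≡14 → O
J(9): 9+18=27≡1 → B
T(19): 19+18=37≡11 → L
C(2): 2+18=20 → U
I(8): 8+18=26≡0 → A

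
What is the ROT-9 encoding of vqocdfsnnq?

ezxlmobwwz

v(21): 21+9=30≡4 → e
q(16): 16+9=25 → z
o(14): 14+9=23 → x
c(2): 2+9=11 → l
d(3): 3+9=12 → m
f(5): 5+9=14 → o
s(18): 18+9=27≡1 → b
n(13): 13+9=22 → w
n(13): 13+9=22 → w
q(16): 16+9=25 → z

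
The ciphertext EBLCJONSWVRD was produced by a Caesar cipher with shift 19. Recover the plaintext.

LISJQVUZDCYK

E(4): 4−19=-15≡11 → L
B(1): 1−19=-18≡8 → I
L(11): 11−19=-8≡18 → S
C(2): 2−19=-17≡9 → J
J(9): 9−19=-10≡16 → Q
O(14): 14−19=-5≡21 → V
N(13): 13−19=-6≡20 → U
S(18): 18−19=-1≡25 → Z
W(22): 22−19=3 → D
V(21): 21−19=2 → C
R(17): 17−19=-2≡24 → Y
D(3): 3−19=-16≡10 → K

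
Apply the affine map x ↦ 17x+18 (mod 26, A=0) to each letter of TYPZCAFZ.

DKNBASZB

T(19): 17·19+18=341≡3 → D
Y(24): 17·24+18=426≡10 → K
P(15): 17·15+18=273≡13 → N
Z(25): 17·25+18=443≡1 → B
C(2): 17·2+18=52≡0 → A
A(0): 17·0+18=18 → S
F(5): 17·5+18=103≡25 → Z
Z(25): 17·25+18=443≡1 → B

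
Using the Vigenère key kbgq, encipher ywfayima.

ixlqijsq

Repeat the key across the message: kbgqkbgq
y(24)+k(10): 34≡8 → i
w(22)+b(1): 23 → x
f(5)+g(6): 11 → l
a(0)+q(16): 16 → q
y(24)+k(10): 34≡8 → i
i(8)+b(1): 9 → j
m(12)+g(6): 18 → s
a(0)+q(16): 16 → q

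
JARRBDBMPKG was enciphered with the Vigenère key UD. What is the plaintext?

PXXOHAHJVHM

Repeat the key across the ciphertext: UDUDUDUDUDU
J(9)−U(20): -11≡15 → P
A(0)−D(3): -3≡23 → X
R(17)−U(20): -3≡23 → X
R(17)−D(3): 14 → O
B(1)−U(20): -19≡7 → H
D(3)−D(3): 0 → A
B(1)−U(20): -19≡7 → H
M(12)−D(3): 9 → J
P(15)−U(20): -5≡21 → V
K(10)−D(3): 7 → H
G(6)−U(20): -14≡12 → M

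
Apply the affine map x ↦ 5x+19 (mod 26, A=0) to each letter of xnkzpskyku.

x(23): 5·23+19=134≡4 → e
n(13): 5·13+19=84≡6 → g
k(10): 5·10+19=69≡17 → r
z(25): 5·25+19=144≡14 → o
p(15): 5·15+19=94≡16 → q
s(18): 5·18+19=109≡5 → f
k(10): 5·10+19=69≡17 → r
y(24): 5·24+19=139≡9 → j
k(10): 5·10+19=69≡17 → r
u(20): 5·20+19=119≡15 → p

egroqfrjrp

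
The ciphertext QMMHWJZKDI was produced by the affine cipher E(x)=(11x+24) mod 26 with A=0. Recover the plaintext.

The inverse of 11 mod 26 is 19, since 11·19=209≡1. Apply D(y)=19·(y−24) mod 26:
Q(16): 19·(16−24)=-152≡4 → E
M(12): 19·(12−24)=-228≡6 → G
M(12): 19·(12−24)=-228≡6 → G
H(7): 19·(7−24)=-323≡15 → P
W(22): 19·(22−24)=-38≡14 → O
J(9): 19·(9−24)=-285≡1 → B
Z(25): 19·(25−24)=19 → T
K(10): 19·(10−24)=-266≡20 → U
D(3): 19·(3−24)=-399≡17 → R
I(8): 19·(8−24)=-304≡8 → I

EGGPOBTURI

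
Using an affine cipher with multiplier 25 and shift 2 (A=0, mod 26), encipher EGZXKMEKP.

YWDFSQYSN

E(4): 25·4+2=102≡24 → Y
G(6): 25·6+2=152≡22 → W
Z(25): 25·25+2=627≡3 → D
X(23): 25·23+2=577≡5 → F
K(10): 25·10+2=252≡18 → S
M(12): 25·12+2=302≡16 → Q
E(4): 25·4+2=102≡24 → Y
K(10): 25·10+2=252≡18 → S
P(15): 25·15+2=377≡13 → N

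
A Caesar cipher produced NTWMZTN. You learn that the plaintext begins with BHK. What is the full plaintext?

BHKANHB

From the crib: N(13)−B(1)=12, so the shift is 12.
Subtract 12 from each ciphertext letter:
N(13): 13−12=1 → B
T(19): 19−12=7 → H
W(22): 22−12=10 → K
M(12): 12−12=0 → A
Z(25): 25−12=13 → N
T(19): 19−12=7 → H
N(13): 13−12=1 → B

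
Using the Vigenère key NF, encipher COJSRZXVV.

Repeat the key across the message: NFNFNFNFN
C(2)+N(13): 15 → P
O(14)+F(5): 19 → T
J(9)+N(13): 22 → W
S(18)+F(5): 23 → X
R(17)+N(13): 30≡4 → E
Z(25)+F(5): 30≡4 → E
X(23)+N(13): 36≡10 → K
V(21)+F(5): 26≡0 → A
V(21)+N(13): 34≡8 → I

PTWXEEKAI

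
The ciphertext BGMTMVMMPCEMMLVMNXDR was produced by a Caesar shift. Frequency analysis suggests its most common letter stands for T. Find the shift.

The most frequent ciphertext letter is M (appears 7 times).
M is position 12; T is position 19.
Shift = -7≡19.

19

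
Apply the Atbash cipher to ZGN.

Z(25) → A(0)
G(6) → T(19)
N(13) → M(12)

ATM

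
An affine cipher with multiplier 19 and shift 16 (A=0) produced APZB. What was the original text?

GPVR

The inverse of 19 mod 26 is 11, since 19·11=209≡1. Apply D(y)=11·(y−16) mod 26:
A(0): 11·(0−16)=-176≡6 → G
P(15): 11·(15−16)=-11≡15 → P
Z(25): 11·(25−16)=99≡21 → V
B(1): 11·(1−16)=-165≡17 → R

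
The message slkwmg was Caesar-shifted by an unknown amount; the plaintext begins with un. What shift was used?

From the crib: s(18)−u(20)=-2≡24, so the shift is 24.

24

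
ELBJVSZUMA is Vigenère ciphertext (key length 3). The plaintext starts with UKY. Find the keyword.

Subtract each crib letter from the matching ciphertext letter (mod 26):
E(4)−U(20)=-16≡10 → K
L(11)−K(10)=1 → B
B(1)−Y(24)=-23≡3 → D

KBD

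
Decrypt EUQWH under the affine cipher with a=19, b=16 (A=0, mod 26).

YSAOF

The inverse of 19 mod 26 is 11, since 19·11=209≡1. Apply D(y)=11·(y−16) mod 26:
E(4): 11·(4−16)=-132≡24 → Y
U(20): 11·(20−16)=44≡18 → S
Q(16): 11·(16−16)=0 → A
W(22): 11·(22−16)=66≡14 → O
H(7): 11·(7−16)=-99≡5 → F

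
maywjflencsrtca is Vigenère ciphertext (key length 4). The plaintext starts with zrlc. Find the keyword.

Subtract each crib letter from the matching ciphertext letter (mod 26):
m(12)−z(25)=-13≡13 → n
a(0)−r(17)=-17≡9 → j
y(24)−l(11)=13 → n
w(22)−c(2)=20 → u

njnu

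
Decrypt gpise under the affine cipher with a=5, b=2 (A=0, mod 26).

gnwyq

The inverse of 5 mod 26 is 21, since 5·21=105≡1. Apply D(y)=21·(y−2) mod 26:
g(6): 21·(6−2)=84≡6 → g
p(15): 21·(15−2)=273≡13 → n
i(8): 21·(8−2)=126≡22 → w
s(18): 21·(18−2)=336≡24 → y
e(4): 21·(4−2)=42≡16 → q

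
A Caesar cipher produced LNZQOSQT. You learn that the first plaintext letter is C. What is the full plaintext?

CEQHFJHK

From the crib: L(11)−C(2)=9, so the shift is 9.
Subtract 9 from each ciphertext letter:
L(11): 11−9=2 → C
N(13): 13−9=4 → E
Z(25): 25−9=16 → Q
Q(16): 16−9=7 → H
O(14): 14−9=5 → F
S(18): 18−9=9 → J
Q(16): 16−9=7 → H
T(19): 19−9=10 → K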